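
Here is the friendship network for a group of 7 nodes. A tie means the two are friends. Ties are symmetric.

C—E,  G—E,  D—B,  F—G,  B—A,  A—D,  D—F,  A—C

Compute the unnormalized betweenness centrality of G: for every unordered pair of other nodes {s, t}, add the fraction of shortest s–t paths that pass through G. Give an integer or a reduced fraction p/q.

Pairs whose geodesics pass through G — C–F: 1/2; E–F: 1; E–D: 1/2.
All other pairs contribute 0.
Summing the contributions gives betweenness(G) = 2.

2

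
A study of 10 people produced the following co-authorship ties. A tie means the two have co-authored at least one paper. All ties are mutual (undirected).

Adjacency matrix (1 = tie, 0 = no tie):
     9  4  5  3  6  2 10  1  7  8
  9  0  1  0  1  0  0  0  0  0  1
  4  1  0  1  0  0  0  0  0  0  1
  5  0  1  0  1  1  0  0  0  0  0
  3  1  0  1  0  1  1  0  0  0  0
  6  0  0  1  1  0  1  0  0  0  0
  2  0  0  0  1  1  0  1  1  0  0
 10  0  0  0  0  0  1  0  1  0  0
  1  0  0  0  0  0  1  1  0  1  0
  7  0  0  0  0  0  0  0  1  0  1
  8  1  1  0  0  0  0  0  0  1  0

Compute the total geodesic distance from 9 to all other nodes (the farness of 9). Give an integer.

17

Distances from 9: 1:3, 2:2, 3:1, 4:1, 5:2, 6:2, 7:2, 8:1, 10:3.
Sum = 3 + 2 + 1 + 1 + 2 + 2 + 2 + 1 + 3 = 17.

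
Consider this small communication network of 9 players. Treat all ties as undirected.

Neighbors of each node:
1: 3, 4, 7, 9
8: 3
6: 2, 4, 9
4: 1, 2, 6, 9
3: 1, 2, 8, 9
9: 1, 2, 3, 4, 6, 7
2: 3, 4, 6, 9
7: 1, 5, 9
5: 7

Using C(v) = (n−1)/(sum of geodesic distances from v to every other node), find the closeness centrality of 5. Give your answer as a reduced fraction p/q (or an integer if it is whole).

Distances from 5: 1:2, 2:3, 3:3, 4:3, 6:3, 7:1, 8:4, 9:2. Sum = 21.
n = 9, so closeness = 8/21.

8/21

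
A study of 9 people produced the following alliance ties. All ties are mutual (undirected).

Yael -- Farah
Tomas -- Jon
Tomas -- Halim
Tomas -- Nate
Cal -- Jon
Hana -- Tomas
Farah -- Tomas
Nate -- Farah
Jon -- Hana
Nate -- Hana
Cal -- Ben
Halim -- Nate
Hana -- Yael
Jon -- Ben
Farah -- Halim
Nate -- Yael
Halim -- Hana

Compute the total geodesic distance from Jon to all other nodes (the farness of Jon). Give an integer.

12

Distances from Jon: Ben:1, Cal:1, Farah:2, Halim:2, Hana:1, Nate:2, Tomas:1, Yael:2.
Sum = 1 + 1 + 2 + 2 + 1 + 2 + 1 + 2 = 12.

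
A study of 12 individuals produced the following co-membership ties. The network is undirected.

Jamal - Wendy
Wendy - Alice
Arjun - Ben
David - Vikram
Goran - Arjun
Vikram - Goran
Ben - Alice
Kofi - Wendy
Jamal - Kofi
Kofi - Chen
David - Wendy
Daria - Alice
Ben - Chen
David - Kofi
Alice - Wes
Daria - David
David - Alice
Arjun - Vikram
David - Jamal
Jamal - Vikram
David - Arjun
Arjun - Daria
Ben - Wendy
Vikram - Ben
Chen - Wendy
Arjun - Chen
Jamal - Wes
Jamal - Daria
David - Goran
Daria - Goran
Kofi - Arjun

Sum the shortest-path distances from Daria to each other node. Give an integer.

Distances from Daria: Alice:1, Arjun:1, Ben:2, Chen:2, David:1, Goran:1, Jamal:1, Kofi:2, Vikram:2, Wendy:2, Wes:2.
Sum = 1 + 1 + 2 + 2 + 1 + 1 + 1 + 2 + 2 + 2 + 2 = 17.

17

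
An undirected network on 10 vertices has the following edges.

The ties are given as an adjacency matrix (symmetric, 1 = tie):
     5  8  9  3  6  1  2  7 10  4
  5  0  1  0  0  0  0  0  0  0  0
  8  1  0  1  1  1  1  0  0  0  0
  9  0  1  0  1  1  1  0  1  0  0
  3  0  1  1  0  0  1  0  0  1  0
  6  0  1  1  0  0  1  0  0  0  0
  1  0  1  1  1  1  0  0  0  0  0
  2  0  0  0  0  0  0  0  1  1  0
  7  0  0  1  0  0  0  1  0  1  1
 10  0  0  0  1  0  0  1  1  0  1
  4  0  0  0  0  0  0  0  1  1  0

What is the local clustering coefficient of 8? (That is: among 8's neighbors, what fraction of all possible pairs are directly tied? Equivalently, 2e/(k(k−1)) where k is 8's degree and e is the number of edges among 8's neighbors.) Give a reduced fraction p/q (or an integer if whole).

1/2

8's neighbors: 1, 3, 5, 6, and 9 (k = 5).
Possible neighbor pairs: C(5,2) = 10. Edges among them: 1–3, 1–6, 1–9, 3–9, 6–9 → e = 5.
Clustering(8) = 5/10 = 1/2.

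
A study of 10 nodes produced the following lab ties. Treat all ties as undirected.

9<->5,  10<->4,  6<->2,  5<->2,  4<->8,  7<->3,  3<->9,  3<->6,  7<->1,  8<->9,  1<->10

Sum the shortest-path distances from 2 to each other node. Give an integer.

Distances from 2: 1:4, 3:2, 4:4, 5:1, 6:1, 7:3, 8:3, 9:2, 10:5.
Sum = 4 + 2 + 4 + 1 + 1 + 3 + 3 + 2 + 5 = 25.

25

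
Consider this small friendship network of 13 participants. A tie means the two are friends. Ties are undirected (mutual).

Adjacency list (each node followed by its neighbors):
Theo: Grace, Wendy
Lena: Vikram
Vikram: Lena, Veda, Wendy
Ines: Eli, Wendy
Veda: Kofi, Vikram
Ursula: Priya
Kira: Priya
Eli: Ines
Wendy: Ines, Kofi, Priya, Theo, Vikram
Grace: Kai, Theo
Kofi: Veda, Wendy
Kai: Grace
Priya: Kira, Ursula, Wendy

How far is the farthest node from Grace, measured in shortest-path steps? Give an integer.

Distances from Grace: Eli:4, Ines:3, Kai:1, Kira:4, Kofi:3, Lena:4, Priya:3, Theo:1, Ursula:4, Veda:4, Vikram:3, Wendy:2.
The largest is 4 (to Eli, Veda, Lena, Ursula, and Kira), so the eccentricity of Grace is 4.

4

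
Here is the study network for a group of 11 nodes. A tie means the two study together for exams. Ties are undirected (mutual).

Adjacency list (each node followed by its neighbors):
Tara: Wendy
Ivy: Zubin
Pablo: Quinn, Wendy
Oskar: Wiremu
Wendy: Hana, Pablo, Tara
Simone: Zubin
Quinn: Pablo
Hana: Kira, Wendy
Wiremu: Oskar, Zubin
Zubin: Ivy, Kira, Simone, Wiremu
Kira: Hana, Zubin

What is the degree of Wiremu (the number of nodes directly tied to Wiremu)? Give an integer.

2

Wiremu is directly tied to Oskar and Zubin. That is 2 neighbors, so the degree of Wiremu is 2.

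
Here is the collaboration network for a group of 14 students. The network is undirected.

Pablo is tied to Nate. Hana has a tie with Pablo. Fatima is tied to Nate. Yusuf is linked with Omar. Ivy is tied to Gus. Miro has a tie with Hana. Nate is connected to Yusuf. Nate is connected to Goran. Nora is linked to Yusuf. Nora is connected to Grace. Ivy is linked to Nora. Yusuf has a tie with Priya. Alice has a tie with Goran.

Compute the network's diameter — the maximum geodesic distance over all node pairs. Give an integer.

7

Eccentricity of each node (its greatest distance to any other): Alice:6, Fatima:5, Goran:5, Grace:6, Gus:7, Hana:6, Ivy:6, Miro:7, Nate:4, Nora:5, Omar:5, Pablo:5, Priya:5, Yusuf:4.
The maximum eccentricity is 7, realized for instance by the pair Miro–Gus via Miro – Hana – Pablo – Nate – Yusuf – Nora – Ivy – Gus. So the diameter is 7.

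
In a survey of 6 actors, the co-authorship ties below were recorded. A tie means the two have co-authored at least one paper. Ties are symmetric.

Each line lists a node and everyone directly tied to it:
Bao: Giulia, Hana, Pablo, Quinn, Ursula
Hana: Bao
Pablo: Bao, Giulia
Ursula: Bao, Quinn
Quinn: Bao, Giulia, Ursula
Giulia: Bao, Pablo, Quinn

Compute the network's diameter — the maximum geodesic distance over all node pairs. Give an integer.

2

Eccentricity of each node (its greatest distance to any other): Bao:1, Giulia:2, Hana:2, Pablo:2, Quinn:2, Ursula:2.
The maximum eccentricity is 2, realized for instance by the pair Pablo–Hana via Pablo – Bao – Hana. So the diameter is 2.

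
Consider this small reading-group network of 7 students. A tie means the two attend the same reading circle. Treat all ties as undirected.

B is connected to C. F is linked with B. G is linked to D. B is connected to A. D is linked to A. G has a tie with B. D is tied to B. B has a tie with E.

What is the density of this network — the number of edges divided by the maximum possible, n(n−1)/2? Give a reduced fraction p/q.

There are 8 edges and 7 nodes, so the maximum possible is C(7,2) = 21.
Density = 8/21.

8/21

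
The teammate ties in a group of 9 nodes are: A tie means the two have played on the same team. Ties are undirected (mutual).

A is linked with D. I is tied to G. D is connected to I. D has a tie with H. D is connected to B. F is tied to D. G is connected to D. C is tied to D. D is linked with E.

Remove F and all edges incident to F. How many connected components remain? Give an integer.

1

F's neighbors (D) remain reachable from one another through other ties, so the rest of the network stays in one piece.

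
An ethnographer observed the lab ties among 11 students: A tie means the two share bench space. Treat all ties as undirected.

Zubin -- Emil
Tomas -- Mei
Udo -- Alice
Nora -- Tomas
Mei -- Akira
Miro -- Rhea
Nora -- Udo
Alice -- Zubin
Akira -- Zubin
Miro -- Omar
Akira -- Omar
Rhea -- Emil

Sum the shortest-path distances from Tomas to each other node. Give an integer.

28

Distances from Tomas: Akira:2, Alice:3, Emil:4, Mei:1, Miro:4, Nora:1, Omar:3, Rhea:5, Udo:2, Zubin:3.
Sum = 2 + 3 + 4 + 1 + 4 + 1 + 3 + 5 + 2 + 3 = 28.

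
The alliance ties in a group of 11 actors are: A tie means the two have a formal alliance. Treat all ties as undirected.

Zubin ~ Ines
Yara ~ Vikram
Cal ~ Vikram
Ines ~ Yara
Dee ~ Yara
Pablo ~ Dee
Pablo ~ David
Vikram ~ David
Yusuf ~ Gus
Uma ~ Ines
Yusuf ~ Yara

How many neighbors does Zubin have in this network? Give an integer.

1

Zubin is directly tied to Ines. That is 1 neighbor, so the degree of Zubin is 1.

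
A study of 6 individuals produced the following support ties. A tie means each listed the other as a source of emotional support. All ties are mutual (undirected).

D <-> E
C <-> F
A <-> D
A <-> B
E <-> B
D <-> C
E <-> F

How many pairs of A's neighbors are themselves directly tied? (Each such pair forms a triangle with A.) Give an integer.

0

A's neighbors are B and D, but none of them are tied to each other, so no triangle contains A.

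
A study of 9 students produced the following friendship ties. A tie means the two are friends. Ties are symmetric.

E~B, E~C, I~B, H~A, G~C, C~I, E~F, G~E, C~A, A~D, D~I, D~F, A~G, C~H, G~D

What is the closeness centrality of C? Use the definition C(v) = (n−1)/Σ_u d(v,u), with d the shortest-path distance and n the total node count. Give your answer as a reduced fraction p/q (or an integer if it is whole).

Distances from C: A:1, B:2, D:2, E:1, F:2, G:1, H:1, I:1. Sum = 11.
n = 9, so closeness = 8/11.

8/11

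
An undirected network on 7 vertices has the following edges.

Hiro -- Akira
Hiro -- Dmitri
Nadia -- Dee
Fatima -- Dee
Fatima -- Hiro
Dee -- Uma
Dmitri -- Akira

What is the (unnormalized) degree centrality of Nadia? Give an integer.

Nadia is directly tied to Dee. That is 1 neighbor, so the degree of Nadia is 1.

1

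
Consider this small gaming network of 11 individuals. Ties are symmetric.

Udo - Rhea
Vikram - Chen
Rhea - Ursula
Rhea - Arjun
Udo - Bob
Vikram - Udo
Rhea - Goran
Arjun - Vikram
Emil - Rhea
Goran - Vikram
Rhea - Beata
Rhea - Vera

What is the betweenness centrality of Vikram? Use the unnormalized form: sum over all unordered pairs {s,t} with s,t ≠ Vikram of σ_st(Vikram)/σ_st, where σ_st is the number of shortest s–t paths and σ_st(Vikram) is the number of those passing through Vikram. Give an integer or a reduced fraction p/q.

23/2

Pairs whose geodesics pass through Vikram — Beata–Chen: 3/3; Udo–Arjun: 1/2; Udo–Chen: 1; Udo–Goran: 1/2; Emil–Chen: 3/3; Vera–Chen: 3/3; Ursula–Chen: 3/3; Arjun–Chen: 1; Arjun–Goran: 1/2; Arjun–Bob: 1/2; Chen–Goran: 1; Chen–Rhea: 3/3; Chen–Bob: 1; Goran–Bob: 1/2.
All other pairs contribute 0.
Summing the contributions gives betweenness(Vikram) = 23/2.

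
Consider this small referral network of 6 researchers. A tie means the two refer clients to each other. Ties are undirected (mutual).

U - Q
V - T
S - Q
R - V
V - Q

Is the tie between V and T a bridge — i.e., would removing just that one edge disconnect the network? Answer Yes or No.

Without the V–T edge there is no alternate route between V and T, so the network disconnects. It is a bridge.

Yes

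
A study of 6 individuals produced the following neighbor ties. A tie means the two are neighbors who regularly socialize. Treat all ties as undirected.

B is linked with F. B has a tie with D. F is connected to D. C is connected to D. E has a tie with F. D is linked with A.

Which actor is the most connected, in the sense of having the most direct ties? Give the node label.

D

Degrees — A:1, B:2, C:1, D:4, E:1, F:3.
The maximum is 4, attained only by D.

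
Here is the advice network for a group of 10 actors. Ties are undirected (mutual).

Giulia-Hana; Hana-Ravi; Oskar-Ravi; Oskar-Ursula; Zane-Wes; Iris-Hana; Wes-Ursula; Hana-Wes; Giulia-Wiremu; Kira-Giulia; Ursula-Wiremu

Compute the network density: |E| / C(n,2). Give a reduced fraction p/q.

There are 11 edges and 10 nodes, so the maximum possible is C(10,2) = 45.
Density = 11/45.

11/45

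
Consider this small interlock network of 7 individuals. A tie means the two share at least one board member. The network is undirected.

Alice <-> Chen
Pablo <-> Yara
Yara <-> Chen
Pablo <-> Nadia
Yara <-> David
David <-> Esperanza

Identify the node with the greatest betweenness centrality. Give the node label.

Yara

Unnormalized betweenness of each node: Alice:0, Chen:5, David:5, Esperanza:0, Nadia:0, Pablo:5, Yara:12.
Yara has the largest value, 12, making it the main broker — the node through which the most shortest paths run.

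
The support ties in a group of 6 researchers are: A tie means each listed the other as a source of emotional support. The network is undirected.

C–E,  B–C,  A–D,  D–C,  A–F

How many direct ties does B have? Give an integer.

B is directly tied to C. That is 1 neighbor, so the degree of B is 1.

1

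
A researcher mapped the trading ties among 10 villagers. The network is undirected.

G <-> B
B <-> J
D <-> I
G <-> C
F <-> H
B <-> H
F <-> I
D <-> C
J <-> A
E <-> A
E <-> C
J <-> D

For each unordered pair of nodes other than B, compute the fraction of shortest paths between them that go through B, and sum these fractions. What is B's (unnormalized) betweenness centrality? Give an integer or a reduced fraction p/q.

Pairs whose geodesics pass through B — F–G: 1; F–A: 1/2; F–J: 1/2; H–G: 1; H–C: 1; H–E: 2/2; H–A: 1; H–J: 1; H–D: 1/2; G–A: 1/2; G–J: 1.
All other pairs contribute 0.
Summing the contributions gives betweenness(B) = 9.

9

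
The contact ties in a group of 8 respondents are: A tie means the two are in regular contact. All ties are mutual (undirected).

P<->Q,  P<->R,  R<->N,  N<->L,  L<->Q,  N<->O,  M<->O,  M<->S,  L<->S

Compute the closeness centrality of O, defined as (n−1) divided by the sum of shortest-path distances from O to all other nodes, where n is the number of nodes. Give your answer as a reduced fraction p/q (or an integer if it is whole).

Distances from O: L:2, M:1, N:1, P:3, Q:3, R:2, S:2. Sum = 14.
n = 8, so closeness = 7/14 = 1/2.

1/2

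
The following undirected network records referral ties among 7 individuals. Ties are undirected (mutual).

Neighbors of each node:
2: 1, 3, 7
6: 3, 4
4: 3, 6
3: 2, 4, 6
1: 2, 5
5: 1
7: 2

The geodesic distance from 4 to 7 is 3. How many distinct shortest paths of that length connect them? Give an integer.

The shortest distance is 3, and the only length-3 path is 4–3–2–7. So there is exactly 1 shortest path.

1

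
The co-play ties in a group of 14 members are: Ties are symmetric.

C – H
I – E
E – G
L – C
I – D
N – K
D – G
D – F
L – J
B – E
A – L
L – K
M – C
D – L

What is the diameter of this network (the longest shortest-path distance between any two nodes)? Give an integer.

6

Eccentricity of each node (its greatest distance to any other): A:5, B:6, C:5, D:3, E:5, F:4, G:4, H:6, I:4, J:5, K:5, L:4, M:6, N:6.
The maximum eccentricity is 6, realized for instance by the pair H–B via H – C – L – D – I – E – B. So the diameter is 6.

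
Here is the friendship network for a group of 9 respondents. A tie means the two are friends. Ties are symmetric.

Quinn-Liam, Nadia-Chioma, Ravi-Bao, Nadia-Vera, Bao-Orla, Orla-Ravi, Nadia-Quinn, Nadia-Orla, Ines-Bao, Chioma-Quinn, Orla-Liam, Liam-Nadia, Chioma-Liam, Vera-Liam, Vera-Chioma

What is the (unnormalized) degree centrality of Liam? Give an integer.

5

Liam is directly tied to Chioma, Nadia, Orla, Quinn, and Vera. That is 5 neighbors, so the degree of Liam is 5.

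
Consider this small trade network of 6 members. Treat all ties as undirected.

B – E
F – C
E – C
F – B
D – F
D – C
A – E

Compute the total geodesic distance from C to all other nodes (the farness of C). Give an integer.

Distances from C: A:2, B:2, D:1, E:1, F:1.
Sum = 2 + 2 + 1 + 1 + 1 = 7.

7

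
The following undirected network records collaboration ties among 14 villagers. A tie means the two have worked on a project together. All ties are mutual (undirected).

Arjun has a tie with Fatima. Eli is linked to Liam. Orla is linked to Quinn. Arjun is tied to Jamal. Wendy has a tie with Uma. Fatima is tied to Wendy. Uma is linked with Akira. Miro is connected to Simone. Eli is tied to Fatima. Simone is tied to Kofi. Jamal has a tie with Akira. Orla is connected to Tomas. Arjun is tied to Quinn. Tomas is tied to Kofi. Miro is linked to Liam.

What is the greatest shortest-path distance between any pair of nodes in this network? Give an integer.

Eccentricity of each node (its greatest distance to any other): Akira:7, Arjun:5, Eli:5, Fatima:5, Jamal:6, Kofi:7, Liam:5, Miro:6, Orla:5, Quinn:5, Simone:7, Tomas:6, Uma:7, Wendy:6.
The maximum eccentricity is 7, realized for instance by the pair Kofi–Uma via Kofi – Tomas – Orla – Quinn – Arjun – Fatima – Wendy – Uma. So the diameter is 7.

7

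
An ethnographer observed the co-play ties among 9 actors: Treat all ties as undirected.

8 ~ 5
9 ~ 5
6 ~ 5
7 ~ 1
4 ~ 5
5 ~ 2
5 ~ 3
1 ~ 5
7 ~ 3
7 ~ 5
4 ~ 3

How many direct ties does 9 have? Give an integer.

1

9 is directly tied to 5. That is 1 neighbor, so the degree of 9 is 1.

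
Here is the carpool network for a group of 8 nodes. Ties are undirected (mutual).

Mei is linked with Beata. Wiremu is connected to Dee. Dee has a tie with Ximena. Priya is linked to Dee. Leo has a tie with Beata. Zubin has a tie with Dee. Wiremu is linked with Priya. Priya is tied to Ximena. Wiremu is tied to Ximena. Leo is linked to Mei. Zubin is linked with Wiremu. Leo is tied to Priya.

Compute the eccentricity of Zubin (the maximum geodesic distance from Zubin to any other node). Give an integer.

4

Distances from Zubin: Beata:4, Dee:1, Leo:3, Mei:4, Priya:2, Wiremu:1, Ximena:2.
The largest is 4 (to Beata and Mei), so the eccentricity of Zubin is 4.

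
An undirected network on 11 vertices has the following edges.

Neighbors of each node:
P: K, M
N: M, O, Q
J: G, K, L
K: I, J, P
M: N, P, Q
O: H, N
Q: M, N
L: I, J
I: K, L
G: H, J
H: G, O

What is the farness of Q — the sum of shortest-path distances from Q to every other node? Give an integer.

29

Distances from Q: G:4, H:3, I:4, J:4, K:3, L:5, M:1, N:1, O:2, P:2.
Sum = 4 + 3 + 4 + 4 + 3 + 5 + 1 + 1 + 2 + 2 = 29.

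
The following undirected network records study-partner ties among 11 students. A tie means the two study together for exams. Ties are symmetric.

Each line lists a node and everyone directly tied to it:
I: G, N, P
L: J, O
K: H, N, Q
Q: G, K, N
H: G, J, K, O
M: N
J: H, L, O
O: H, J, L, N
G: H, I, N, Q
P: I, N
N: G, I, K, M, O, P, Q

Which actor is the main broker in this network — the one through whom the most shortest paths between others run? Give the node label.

Unnormalized betweenness of each node: G:4, H:35/6, I:3/4, J:7/6, K:7/4, L:0, M:0, N:283/12, O:139/12, P:0, Q:1/3.
N has the largest value, 283/12, making it the main broker — the node through which the most shortest paths run.

N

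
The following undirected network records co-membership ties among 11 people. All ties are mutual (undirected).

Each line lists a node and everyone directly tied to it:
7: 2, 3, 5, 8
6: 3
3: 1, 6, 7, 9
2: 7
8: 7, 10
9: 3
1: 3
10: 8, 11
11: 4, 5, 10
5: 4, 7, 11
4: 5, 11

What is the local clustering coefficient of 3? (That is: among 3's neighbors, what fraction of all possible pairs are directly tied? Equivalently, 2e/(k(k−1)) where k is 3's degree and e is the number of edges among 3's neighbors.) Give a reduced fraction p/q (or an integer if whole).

0

3's neighbors: 1, 6, 7, and 9 (k = 4).
Possible neighbor pairs: C(4,2) = 6. Edges among them: none → e = 0.
Clustering(3) = 0/6 = 0.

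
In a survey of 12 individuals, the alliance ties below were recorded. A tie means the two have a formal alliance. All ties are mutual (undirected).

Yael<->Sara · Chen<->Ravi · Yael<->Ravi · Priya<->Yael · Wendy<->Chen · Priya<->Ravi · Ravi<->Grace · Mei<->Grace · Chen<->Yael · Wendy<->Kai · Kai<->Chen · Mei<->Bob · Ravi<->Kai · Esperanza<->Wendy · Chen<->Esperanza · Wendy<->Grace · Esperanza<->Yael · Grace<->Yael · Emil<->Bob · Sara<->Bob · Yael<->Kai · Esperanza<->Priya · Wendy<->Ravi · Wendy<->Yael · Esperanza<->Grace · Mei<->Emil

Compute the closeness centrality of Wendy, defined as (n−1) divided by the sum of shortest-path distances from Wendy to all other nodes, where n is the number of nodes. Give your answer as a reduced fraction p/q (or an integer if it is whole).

11/18

Distances from Wendy: Bob:3, Chen:1, Emil:3, Esperanza:1, Grace:1, Kai:1, Mei:2, Priya:2, Ravi:1, Sara:2, Yael:1. Sum = 18.
n = 12, so closeness = 11/18.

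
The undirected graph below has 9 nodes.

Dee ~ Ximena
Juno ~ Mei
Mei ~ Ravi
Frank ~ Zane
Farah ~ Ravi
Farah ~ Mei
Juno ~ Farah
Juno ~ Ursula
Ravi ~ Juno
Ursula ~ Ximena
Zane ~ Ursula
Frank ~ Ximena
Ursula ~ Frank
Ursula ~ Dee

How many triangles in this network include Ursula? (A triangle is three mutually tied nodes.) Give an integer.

Ursula's neighbors: Dee, Frank, Juno, Ximena, and Zane.
Neighbor pairs that are themselves tied: Ursula–Dee–Ximena; Ursula–Frank–Ximena; Ursula–Frank–Zane. Each forms one triangle with Ursula, for 3 in total.

3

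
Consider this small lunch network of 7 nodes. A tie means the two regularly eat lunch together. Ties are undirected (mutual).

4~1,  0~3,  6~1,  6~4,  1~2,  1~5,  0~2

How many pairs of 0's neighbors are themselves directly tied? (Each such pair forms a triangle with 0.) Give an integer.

0

0's neighbors are 2 and 3, but none of them are tied to each other, so no triangle contains 0.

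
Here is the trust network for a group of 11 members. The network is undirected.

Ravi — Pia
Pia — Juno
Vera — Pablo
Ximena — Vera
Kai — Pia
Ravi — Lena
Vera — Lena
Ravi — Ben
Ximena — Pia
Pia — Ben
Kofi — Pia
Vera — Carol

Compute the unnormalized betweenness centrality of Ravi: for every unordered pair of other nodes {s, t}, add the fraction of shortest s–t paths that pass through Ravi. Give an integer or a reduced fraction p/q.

13/2

Pairs whose geodesics pass through Ravi — Carol–Ben: 1/2; Kai–Lena: 1; Pablo–Ben: 1/2; Kofi–Lena: 1; Ben–Lena: 1; Ben–Vera: 1/2; Lena–Juno: 1; Lena–Pia: 1.
All other pairs contribute 0.
Summing the contributions gives betweenness(Ravi) = 13/2.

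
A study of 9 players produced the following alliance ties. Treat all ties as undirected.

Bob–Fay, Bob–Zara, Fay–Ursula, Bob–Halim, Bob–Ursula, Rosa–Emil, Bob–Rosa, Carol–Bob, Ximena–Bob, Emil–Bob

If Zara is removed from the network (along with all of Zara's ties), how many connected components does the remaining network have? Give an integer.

Zara's neighbors (Bob) remain reachable from one another through other ties, so the rest of the network stays in one piece.

1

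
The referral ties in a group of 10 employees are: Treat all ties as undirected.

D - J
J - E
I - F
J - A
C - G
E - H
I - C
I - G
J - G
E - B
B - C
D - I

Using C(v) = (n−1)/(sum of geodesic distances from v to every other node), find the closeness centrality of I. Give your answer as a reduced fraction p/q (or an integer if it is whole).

Distances from I: A:3, B:2, C:1, D:1, E:3, F:1, G:1, H:4, J:2. Sum = 18.
n = 10, so closeness = 9/18 = 1/2.

1/2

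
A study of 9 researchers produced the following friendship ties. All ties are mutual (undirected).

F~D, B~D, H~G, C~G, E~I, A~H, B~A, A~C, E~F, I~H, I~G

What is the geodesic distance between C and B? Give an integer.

One shortest route is C – A – B, which uses 2 edges, and C and B are not directly tied, so nothing shorter exists. So d(C,B) = 2.

2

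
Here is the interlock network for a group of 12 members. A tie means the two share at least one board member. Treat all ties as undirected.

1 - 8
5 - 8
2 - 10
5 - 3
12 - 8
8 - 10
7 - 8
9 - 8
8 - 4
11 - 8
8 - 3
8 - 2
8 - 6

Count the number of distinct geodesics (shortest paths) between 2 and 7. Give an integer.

The shortest distance is 2, and the only length-2 path is 2–8–7. So there is exactly 1 shortest path.

1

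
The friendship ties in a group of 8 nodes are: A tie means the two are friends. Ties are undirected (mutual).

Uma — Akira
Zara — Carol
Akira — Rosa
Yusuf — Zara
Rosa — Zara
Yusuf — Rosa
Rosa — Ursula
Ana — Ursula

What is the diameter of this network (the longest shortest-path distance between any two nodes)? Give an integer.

4

Eccentricity of each node (its greatest distance to any other): Akira:3, Ana:4, Carol:4, Rosa:2, Uma:4, Ursula:3, Yusuf:3, Zara:3.
The maximum eccentricity is 4, realized for instance by the pair Ana–Uma via Ana – Ursula – Rosa – Akira – Uma. So the diameter is 4.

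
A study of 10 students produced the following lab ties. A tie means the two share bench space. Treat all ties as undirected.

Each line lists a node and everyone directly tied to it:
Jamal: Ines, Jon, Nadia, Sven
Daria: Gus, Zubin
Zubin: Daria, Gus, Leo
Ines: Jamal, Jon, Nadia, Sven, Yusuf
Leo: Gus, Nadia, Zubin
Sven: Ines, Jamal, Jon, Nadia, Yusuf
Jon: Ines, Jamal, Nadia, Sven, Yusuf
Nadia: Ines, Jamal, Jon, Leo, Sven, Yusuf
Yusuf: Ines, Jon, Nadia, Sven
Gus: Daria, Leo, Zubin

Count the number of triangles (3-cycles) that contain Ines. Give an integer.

9

Ines's neighbors: Jamal, Jon, Nadia, Sven, and Yusuf.
Neighbor pairs that are themselves tied: Ines–Jamal–Jon; Ines–Jamal–Nadia; Ines–Jamal–Sven; Ines–Jon–Nadia; Ines–Jon–Sven; Ines–Jon–Yusuf; Ines–Nadia–Sven; Ines–Nadia–Yusuf; Ines–Sven–Yusuf. Each forms one triangle with Ines, for 9 in total.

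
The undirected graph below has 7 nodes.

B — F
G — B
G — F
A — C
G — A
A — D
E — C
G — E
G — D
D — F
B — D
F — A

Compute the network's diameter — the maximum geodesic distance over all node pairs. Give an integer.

3

Eccentricity of each node (its greatest distance to any other): A:2, B:3, C:3, D:2, E:2, F:2, G:2.
The maximum eccentricity is 3, realized for instance by the pair C–B via C – A – F – B. So the diameter is 3.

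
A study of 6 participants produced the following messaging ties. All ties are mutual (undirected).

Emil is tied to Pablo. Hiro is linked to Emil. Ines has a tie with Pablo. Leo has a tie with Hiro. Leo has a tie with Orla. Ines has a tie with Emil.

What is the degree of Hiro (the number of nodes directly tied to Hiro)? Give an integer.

2

Hiro is directly tied to Emil and Leo. That is 2 neighbors, so the degree of Hiro is 2.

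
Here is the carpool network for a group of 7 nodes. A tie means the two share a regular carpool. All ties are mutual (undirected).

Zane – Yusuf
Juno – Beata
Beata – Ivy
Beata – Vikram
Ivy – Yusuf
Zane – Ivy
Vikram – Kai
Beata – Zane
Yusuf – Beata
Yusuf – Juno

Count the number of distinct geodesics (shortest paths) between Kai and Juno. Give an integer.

1

The shortest distance is 3, and the only length-3 path is Kai–Vikram–Beata–Juno. So there is exactly 1 shortest path.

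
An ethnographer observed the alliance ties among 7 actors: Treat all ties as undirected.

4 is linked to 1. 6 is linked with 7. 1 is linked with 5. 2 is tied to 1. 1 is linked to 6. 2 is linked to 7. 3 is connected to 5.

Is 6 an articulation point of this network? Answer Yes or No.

No

Even without 6, every remaining node can still reach every other (the residual graph is connected), so 6 is not a cut vertex.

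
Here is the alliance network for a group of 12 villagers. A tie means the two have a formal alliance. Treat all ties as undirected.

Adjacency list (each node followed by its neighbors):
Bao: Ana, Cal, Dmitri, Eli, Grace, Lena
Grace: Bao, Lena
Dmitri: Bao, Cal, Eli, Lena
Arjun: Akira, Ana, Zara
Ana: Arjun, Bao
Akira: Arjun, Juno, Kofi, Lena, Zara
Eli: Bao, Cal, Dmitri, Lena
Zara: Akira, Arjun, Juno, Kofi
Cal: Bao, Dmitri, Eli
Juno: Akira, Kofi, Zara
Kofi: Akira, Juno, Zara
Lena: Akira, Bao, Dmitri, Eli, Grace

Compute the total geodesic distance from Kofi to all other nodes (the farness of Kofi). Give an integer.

26

Distances from Kofi: Akira:1, Ana:3, Arjun:2, Bao:3, Cal:4, Dmitri:3, Eli:3, Grace:3, Juno:1, Lena:2, Zara:1.
Sum = 1 + 3 + 2 + 3 + 4 + 3 + 3 + 3 + 1 + 2 + 1 = 26.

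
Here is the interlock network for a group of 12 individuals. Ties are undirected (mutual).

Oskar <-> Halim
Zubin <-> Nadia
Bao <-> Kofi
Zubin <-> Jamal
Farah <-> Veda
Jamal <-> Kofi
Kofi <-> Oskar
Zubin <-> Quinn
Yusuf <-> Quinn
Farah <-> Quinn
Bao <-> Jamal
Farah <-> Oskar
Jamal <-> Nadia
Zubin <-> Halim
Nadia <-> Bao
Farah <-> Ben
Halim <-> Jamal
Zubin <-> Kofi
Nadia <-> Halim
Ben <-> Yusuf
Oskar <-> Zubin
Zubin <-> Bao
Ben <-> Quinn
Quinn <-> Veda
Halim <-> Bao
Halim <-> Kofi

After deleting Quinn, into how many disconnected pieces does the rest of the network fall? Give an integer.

1

Quinn's neighbors (Ben, Farah, Veda, Yusuf, and Zubin) remain reachable from one another through other ties, so the rest of the network stays in one piece.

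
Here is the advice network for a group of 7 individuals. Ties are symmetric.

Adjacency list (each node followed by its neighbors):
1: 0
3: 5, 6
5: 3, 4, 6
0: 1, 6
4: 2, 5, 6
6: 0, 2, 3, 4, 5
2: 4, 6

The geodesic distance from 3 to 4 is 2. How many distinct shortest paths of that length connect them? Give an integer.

2

The shortest distance is 2. The length-2 paths are: 3–5–4; 3–6–4.
That gives 2 distinct shortest paths.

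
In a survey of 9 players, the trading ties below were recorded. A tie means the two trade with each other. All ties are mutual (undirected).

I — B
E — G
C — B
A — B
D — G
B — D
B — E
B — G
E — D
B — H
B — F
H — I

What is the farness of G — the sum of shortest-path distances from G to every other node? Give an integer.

13

Distances from G: A:2, B:1, C:2, D:1, E:1, F:2, H:2, I:2.
Sum = 2 + 1 + 2 + 1 + 1 + 2 + 2 + 2 = 13.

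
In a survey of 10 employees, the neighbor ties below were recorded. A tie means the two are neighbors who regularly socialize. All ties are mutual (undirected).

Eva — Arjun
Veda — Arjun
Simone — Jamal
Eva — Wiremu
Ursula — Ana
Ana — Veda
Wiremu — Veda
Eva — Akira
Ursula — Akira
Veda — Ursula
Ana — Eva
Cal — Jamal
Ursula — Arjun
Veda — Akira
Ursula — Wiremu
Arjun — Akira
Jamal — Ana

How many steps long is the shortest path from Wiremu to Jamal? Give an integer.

One shortest route is Wiremu – Ursula – Ana – Jamal, which uses 3 edges, and at distance 2 from Wiremu we only reach {Akira, Ana, Arjun}, which does not include Jamal. So d(Wiremu,Jamal) = 3.

3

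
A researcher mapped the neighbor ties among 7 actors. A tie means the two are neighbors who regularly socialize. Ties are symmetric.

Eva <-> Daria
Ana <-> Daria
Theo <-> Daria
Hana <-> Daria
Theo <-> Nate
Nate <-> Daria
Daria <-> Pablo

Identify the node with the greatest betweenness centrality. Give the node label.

Daria

Unnormalized betweenness of each node: Ana:0, Daria:14, Eva:0, Hana:0, Nate:0, Pablo:0, Theo:0.
Daria has the largest value, 14, making it the main broker — the node through which the most shortest paths run.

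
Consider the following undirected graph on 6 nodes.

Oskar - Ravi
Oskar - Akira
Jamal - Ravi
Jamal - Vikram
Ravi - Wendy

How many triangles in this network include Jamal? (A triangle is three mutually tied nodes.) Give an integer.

Jamal's neighbors are Ravi and Vikram, but none of them are tied to each other, so no triangle contains Jamal.

0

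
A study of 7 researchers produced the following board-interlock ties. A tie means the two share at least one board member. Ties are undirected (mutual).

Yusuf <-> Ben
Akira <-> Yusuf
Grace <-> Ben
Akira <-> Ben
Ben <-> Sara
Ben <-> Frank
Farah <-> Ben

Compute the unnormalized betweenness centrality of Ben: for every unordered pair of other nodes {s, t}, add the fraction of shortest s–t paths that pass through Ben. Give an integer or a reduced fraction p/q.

Pairs whose geodesics pass through Ben — Farah–Akira: 1; Farah–Sara: 1; Farah–Grace: 1; Farah–Yusuf: 1; Farah–Frank: 1; Akira–Sara: 1; Akira–Grace: 1; Akira–Frank: 1; Sara–Grace: 1; Sara–Yusuf: 1; Sara–Frank: 1; Grace–Yusuf: 1; Grace–Frank: 1; Yusuf–Frank: 1.
All other pairs contribute 0.
Summing the contributions gives betweenness(Ben) = 14.

14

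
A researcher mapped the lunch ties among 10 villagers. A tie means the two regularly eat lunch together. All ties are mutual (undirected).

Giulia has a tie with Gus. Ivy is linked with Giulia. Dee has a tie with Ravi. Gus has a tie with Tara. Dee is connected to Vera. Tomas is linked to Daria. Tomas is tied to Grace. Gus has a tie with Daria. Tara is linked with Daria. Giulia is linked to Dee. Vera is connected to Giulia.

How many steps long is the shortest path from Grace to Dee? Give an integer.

One shortest route is Grace – Tomas – Daria – Gus – Giulia – Dee, which uses 5 edges, and at distance 4 from Grace we only reach {Giulia}, which does not include Dee. So d(Grace,Dee) = 5.

5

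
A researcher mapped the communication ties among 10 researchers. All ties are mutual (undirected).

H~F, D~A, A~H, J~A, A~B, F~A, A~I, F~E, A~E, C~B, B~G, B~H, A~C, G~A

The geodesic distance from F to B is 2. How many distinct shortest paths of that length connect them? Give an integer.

2

The shortest distance is 2. The length-2 paths are: F–A–B; F–H–B.
That gives 2 distinct shortest paths.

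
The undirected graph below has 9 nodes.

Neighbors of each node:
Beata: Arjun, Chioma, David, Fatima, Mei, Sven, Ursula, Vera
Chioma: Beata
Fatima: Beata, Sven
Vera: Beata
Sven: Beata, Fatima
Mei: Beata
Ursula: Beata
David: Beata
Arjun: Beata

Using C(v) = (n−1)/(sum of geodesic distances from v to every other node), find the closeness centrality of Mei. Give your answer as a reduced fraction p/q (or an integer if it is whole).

Distances from Mei: Arjun:2, Beata:1, Chioma:2, David:2, Fatima:2, Sven:2, Ursula:2, Vera:2. Sum = 15.
n = 9, so closeness = 8/15.

8/15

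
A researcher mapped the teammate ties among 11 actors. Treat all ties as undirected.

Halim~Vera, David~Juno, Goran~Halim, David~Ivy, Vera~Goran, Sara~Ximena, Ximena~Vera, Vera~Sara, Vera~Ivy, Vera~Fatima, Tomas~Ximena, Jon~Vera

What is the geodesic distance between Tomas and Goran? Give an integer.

One shortest route is Tomas – Ximena – Vera – Goran, which uses 3 edges, and at distance 2 from Tomas we only reach {Sara, Vera}, which does not include Goran. So d(Tomas,Goran) = 3.

3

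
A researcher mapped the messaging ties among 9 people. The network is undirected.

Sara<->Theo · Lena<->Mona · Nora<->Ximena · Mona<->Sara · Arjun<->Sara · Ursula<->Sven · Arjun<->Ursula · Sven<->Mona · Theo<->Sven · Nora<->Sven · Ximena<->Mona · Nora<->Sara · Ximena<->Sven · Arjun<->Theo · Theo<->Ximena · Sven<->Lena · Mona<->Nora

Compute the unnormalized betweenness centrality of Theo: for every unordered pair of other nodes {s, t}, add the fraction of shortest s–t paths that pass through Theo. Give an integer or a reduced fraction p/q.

5/2

Pairs whose geodesics pass through Theo — Lena–Arjun: 1/3; Sven–Sara: 1/3; Sven–Arjun: 1/2; Ximena–Sara: 1/3; Ximena–Arjun: 1.
All other pairs contribute 0.
Summing the contributions gives betweenness(Theo) = 5/2.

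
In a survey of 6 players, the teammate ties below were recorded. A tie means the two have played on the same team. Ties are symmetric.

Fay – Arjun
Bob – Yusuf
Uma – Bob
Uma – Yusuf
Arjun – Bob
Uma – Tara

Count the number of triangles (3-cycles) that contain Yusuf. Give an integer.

1

Yusuf's neighbors: Bob and Uma.
Neighbor pairs that are themselves tied: Yusuf–Bob–Uma. Each forms one triangle with Yusuf, for 1 in total.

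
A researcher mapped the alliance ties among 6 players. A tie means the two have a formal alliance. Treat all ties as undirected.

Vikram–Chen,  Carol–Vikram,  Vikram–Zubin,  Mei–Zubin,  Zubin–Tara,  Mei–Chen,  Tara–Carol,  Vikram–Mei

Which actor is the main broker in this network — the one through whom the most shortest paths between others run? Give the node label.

Unnormalized betweenness of each node: Carol:5/6, Chen:0, Mei:5/6, Tara:1/2, Vikram:11/3, Zubin:13/6.
Vikram has the largest value, 11/3, making it the main broker — the node through which the most shortest paths run.

Vikram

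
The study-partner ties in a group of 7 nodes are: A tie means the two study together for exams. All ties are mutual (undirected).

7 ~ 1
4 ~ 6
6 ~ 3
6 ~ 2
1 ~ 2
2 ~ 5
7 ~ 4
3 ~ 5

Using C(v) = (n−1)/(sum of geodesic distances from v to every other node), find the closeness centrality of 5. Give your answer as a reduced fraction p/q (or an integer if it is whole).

1/2

Distances from 5: 1:2, 2:1, 3:1, 4:3, 6:2, 7:3. Sum = 12.
n = 7, so closeness = 6/12 = 1/2.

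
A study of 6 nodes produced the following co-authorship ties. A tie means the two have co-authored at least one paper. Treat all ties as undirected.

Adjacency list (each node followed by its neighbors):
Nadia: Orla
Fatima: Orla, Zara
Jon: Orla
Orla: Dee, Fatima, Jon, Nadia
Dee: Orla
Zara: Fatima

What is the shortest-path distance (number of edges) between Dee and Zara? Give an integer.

One shortest route is Dee – Orla – Fatima – Zara, which uses 3 edges, and at distance 2 from Dee we only reach {Fatima, Jon, Nadia}, which does not include Zara. So d(Dee,Zara) = 3.

3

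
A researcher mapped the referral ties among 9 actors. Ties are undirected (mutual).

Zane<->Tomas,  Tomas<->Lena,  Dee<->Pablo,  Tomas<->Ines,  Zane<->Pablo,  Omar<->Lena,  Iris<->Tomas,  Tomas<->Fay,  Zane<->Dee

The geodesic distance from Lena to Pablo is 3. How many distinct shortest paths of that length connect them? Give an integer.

The shortest distance is 3, and the only length-3 path is Lena–Tomas–Zane–Pablo. So there is exactly 1 shortest path.

1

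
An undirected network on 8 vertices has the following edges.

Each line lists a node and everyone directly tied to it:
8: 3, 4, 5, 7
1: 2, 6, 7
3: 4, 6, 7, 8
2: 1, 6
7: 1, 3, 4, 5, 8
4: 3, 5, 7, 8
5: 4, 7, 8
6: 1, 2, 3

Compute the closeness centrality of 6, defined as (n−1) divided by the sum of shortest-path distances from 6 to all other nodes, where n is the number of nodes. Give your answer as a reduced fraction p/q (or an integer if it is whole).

7/12

Distances from 6: 1:1, 2:1, 3:1, 4:2, 5:3, 7:2, 8:2. Sum = 12.
n = 8, so closeness = 7/12.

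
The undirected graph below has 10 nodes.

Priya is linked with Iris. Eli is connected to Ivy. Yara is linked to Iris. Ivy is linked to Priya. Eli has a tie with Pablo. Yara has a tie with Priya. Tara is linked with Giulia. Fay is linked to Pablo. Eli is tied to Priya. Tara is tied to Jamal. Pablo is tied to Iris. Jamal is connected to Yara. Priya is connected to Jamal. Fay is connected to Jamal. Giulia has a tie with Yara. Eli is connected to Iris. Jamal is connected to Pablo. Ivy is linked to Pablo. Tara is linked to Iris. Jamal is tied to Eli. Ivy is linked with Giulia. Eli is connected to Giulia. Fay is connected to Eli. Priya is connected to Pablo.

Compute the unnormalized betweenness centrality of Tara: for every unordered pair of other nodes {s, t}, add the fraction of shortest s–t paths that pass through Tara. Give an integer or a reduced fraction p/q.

13/15

Pairs whose geodesics pass through Tara — Iris–Jamal: 1/5; Iris–Giulia: 1/3; Jamal–Giulia: 1/3.
All other pairs contribute 0.
Summing the contributions gives betweenness(Tara) = 13/15.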